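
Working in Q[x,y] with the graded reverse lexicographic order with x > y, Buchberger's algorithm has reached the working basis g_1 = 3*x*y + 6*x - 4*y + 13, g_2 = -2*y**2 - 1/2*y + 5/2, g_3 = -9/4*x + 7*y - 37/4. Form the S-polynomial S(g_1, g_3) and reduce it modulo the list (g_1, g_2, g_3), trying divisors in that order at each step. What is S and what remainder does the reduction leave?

S(g_1, g_3) = 28/9*y**2 + 2*x - 49/9*y + 13/3; remainder on division = 0.

lcm(LM(g_1), LM(g_3)) = x*y.
S = (lcm/LT(g_1))·g_1 − (lcm/LT(g_3))·g_3 = 28/9*y**2 + 2*x - 49/9*y + 13/3.
Reduce S modulo (g_1, g_2, g_3) in that order:
  leading term y**2: subtract (-14/9)·g_2 from 28/9*y**2 + 2*x - 49/9*y + 13/3 → 2*x - 56/9*y + 74/9
  leading term x: subtract (-8/9)·g_3 from 2*x - 56/9*y + 74/9 → 0
The remainder is 0, so this S-polynomial contributes no new basis element.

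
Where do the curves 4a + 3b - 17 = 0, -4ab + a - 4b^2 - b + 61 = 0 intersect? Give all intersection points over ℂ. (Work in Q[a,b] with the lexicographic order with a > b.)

Compute a lex Gröbner basis by Buchberger's algorithm.
f_1 = 4a + 3b - 17, LT = a.
f_2 = -4ab + a - 4b^2 - b + 61, LT = ab.

S(f_1,f_2): lcm = ab. S = 1/4a - 1/4b^2 - 9/2b + 61/4.
  reduce S modulo (f_1, f_2):
  remainder -1/4b^2 - 75/16b + 261/16 ≠ 0; add h_3 = -1/4b^2 - 75/16b + 261/16 to the basis.

The other S-polynomials (S(f_1,h_3), S(f_2,h_3)) all reduce to 0 modulo the current basis, so we have a Gröbner basis.
Inter-reduce: drop elements whose leading term is divisible by another's, tail-reduce, and make monic.
Reduced Gröbner basis: {a + 3/4b - 17/4, b^2 + 75/4b - 261/4}.

Since the basis is lex-ordered, b^2 + 75/4b - 261/4 is univariate in b. Its roots are {-87/4, 3}. Back-substituting each root into the other basis elements fixes the other coordinates.
  b = -87/4: the earlier basis element becomes a - 329/16 = 0, giving a = 329/16 — point (329/16, -87/4).
  b = 3: the earlier basis element becomes a - 2 = 0, giving a = 2 — point (2, 3).

{(329/16, -87/4), (2, 3)}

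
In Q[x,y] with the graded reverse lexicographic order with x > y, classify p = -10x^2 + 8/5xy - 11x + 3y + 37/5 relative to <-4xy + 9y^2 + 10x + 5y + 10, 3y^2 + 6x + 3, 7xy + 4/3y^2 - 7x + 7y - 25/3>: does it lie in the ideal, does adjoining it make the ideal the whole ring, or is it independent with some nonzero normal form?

First compute the reduced Gröbner basis of I by Buchberger's algorithm.
f_1 = -4xy + 9y^2 + 10x + 5y + 10, LT = xy.
f_2 = 3y^2 + 6x + 3, LT = y^2.
f_3 = 7xy + 4/3y^2 - 7x + 7y - 25/3, LT = xy.

S(f_1,f_2): lcm = xy^2. S = -9/4y^3 - 2x^2 - 5/2xy - 5/4y^2 - x - 5/2y.
  reduce S modulo (f_1, f_2, f_3):
  remainder -2x^2 - 5/2x + 9/4y + 7/4 ≠ 0; add h_4 = -2x^2 - 5/2x + 9/4y + 7/4 to the basis.

S(f_1,f_3): lcm = xy. S = -205/84y^2 - 3/2x - 9/4y - 55/42.
  reduce S modulo (f_1, f_2, f_3, h_4):
  remainder 71/21x - 9/4y + 95/84 ≠ 0; add h_5 = 71/21x - 9/4y + 95/84 to the basis.

S(f_2,f_3): lcm = xy^2. S = -4/21y^3 + 2x^2 + xy - y^2 + x + 25/21y.
  reduce S modulo (f_1, f_2, f_3, h_4, h_5):
  remainder 15315/3976y + 15315/3976 ≠ 0; add h_6 = 15315/3976y + 15315/3976 to the basis.

The other S-polynomials (S(f_1,h_4), S(f_2,h_4), S(f_3,h_4), S(f_1,h_5), S(f_2,h_5), S(f_3,h_5), S(h_4,h_5), S(f_1,h_6), S(f_2,h_6), S(f_3,h_6), S(h_4,h_6), S(h_5,h_6)) all reduce to 0 modulo the current basis, so we have a Gröbner basis.
Inter-reduce: drop elements whose leading term is divisible by another's, tail-reduce, and make monic.
Reduced Gröbner basis: {x + 1, y + 1}.
Label its elements g_1 = x + 1, g_2 = y + 1.

Reduce p = -10x^2 + 8/5xy - 11x + 3y + 37/5 modulo G:
  leading term x^2: subtract (-10x)·g_1 from -10x^2 + 8/5xy - 11x + 3y + 37/5 → 8/5xy - x + 3y + 37/5
  leading term xy: subtract (8/5y)·g_1 from 8/5xy - x + 3y + 37/5 → -x + 7/5y + 37/5
  leading term x: subtract (-1)·g_1 from -x + 7/5y + 37/5 → 7/5y + 42/5
  leading term y: subtract (7/5)·g_2 from 7/5y + 42/5 → 7
  leading term 1: no divisor's leading term divides it; move 7 to the remainder.
  normal form = 7.
The normal form is nonzero, so p ∉ I. Since p minus its normal form lies in I, I + (p) = I + (r) where r = 7; decide whether this ideal is the whole ring.
Here r = 7 is a nonzero constant, hence a unit: 1 ∈ I + (p), the Gröbner basis of I + (p) is {1}, and the enlarged system has no common solution — adjoining p is inconsistent.

Ideal membership is decidable via reduction modulo a Gröbner basis.

Adjoining -10x^2 + 8/5xy - 11x + 3y + 37/5 makes the ideal the whole ring: the system is inconsistent.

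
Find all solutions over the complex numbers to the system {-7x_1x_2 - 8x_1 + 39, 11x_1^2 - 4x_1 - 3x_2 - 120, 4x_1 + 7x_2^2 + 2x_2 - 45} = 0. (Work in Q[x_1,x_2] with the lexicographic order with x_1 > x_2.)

Compute a lex Gröbner basis by Buchberger's algorithm.
f_1 = -7x_1x_2 - 8x_1 + 39, LT = x_1x_2.
f_2 = 11x_1^2 - 4x_1 - 3x_2 - 120, LT = x_1^2.
f_3 = 4x_1 + 7x_2^2 + 2x_2 - 45, LT = x_1.

S(f_1,f_2): lcm = x_1^2x_2. S = 8/7x_1^2 + 4/11x_1x_2 - 39/7x_1 + 3/11x_2^2 + 120/11x_2.
  leading term x_1^2: subtract (8/77)·f_2 from 8/7x_1^2 + 4/11x_1x_2 - 39/7x_1 + 3/11x_2^2 + 120/11x_2 → 4/11x_1x_2 - 397/77x_1 + 3/11x_2^2 + 864/77x_2 + 960/77
  leading term x_1x_2: subtract (-4/77)·f_1 from 4/11x_1x_2 - 397/77x_1 + 3/11x_2^2 + 864/77x_2 + 960/77 → -39/7x_1 + 3/11x_2^2 + 864/77x_2 + 1116/77
  leading term x_1: subtract (-39/28)·f_3 from -39/7x_1 + 3/11x_2^2 + 864/77x_2 + 1116/77 → 441/44x_2^2 + 2157/154x_2 - 14841/308
  leading term x_2^2: no divisor's leading term divides it; move 441/44x_2^2 to the remainder.
  leading term x_2: no divisor's leading term divides it; move 2157/154x_2 to the remainder.
  leading term 1: no divisor's leading term divides it; move -14841/308 to the remainder.
  remainder 441/44x_2^2 + 2157/154x_2 - 14841/308 ≠ 0; add h_4 = 441/44x_2^2 + 2157/154x_2 - 14841/308 to the basis.

S(f_1,f_3): lcm = x_1x_2. S = 8/7x_1 - 7/4x_2^3 - 1/2x_2^2 + 45/4x_2 - 39/7.
  leading term x_1: subtract (2/7)·f_3 from 8/7x_1 - 7/4x_2^3 - 1/2x_2^2 + 45/4x_2 - 39/7 → -7/4x_2^3 - 5/2x_2^2 + 299/28x_2 + 51/7
  leading term x_2^3: subtract (-11/63x_2)·h_4 from -7/4x_2^3 - 5/2x_2^2 + 299/28x_2 + 51/7 → -8/147x_2^2 + 111/49x_2 + 51/7
  leading term x_2^2: subtract (-352/64827)·h_4 from -8/147x_2^2 + 111/49x_2 + 51/7 → 354161/151263x_2 + 354161/50421
  leading term x_2: no divisor's leading term divides it; move 354161/151263x_2 to the remainder.
  leading term 1: no divisor's leading term divides it; move 354161/50421 to the remainder.
  remainder 354161/151263x_2 + 354161/50421 ≠ 0; add h_5 = 354161/151263x_2 + 354161/50421 to the basis.

The other S-polynomials (S(f_2,f_3), S(f_1,h_4), S(f_2,h_4), S(f_3,h_4), S(f_1,h_5), S(f_2,h_5), S(f_3,h_5), S(h_4,h_5)) all reduce to 0 modulo the current basis, so we have a Gröbner basis.
Inter-reduce: drop elements whose leading term is divisible by another's, tail-reduce, and make monic.
Reduced Gröbner basis: {x_1 + 3, x_2 + 3}.

Since the basis is lex-ordered, x_2 + 3 is univariate in x_2. Its roots are {-3}. Back-substituting each root into the other basis elements fixes the other coordinates.
  x_2 = -3: the earlier basis element becomes x_1 + 3 = 0, giving x_1 = -3 — point (-3, -3).

{(-3, -3)}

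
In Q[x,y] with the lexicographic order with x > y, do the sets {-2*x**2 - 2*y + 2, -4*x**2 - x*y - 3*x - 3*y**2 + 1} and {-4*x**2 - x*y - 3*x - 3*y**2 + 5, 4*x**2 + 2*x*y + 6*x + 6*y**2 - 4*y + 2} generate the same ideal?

No, the ideals differ.

Since reduced Gröbner bases are canonical representatives of ideals under a given ordering, it suffices to compute and compare them.
Buchberger on the first generating set:
f_1 = -2*x**2 - 2*y + 2, LT = x**2.
f_2 = -4*x**2 - x*y - 3*x - 3*y**2 + 1, LT = x**2.

S(f_1,f_2): lcm = x**2. S = -1/4*x*y - 3/4*x - 3/4*y**2 + y - 3/4.
  leading term x*y: no divisor's leading term divides it; move -1/4*x*y to the remainder.
  leading term x: no divisor's leading term divides it; move -3/4*x to the remainder.
  leading term y**2: no divisor's leading term divides it; move -3/4*y**2 to the remainder.
  leading term y: no divisor's leading term divides it; move y to the remainder.
  leading term 1: no divisor's leading term divides it; move -3/4 to the remainder.
  remainder -1/4*x*y - 3/4*x - 3/4*y**2 + y - 3/4 ≠ 0; add g_3 = -1/4*x*y - 3/4*x - 3/4*y**2 + y - 3/4 to the basis.

S(f_1,g_3): lcm = x**2*y. S = -3*x**2 - 3*x*y**2 + 4*x*y - 3*x + y**2 - y.
  leading term x**2: subtract (3/2)·f_1 from -3*x**2 - 3*x*y**2 + 4*x*y - 3*x + y**2 - y → -3*x*y**2 + 4*x*y - 3*x + y**2 + 2*y - 3
  leading term x*y**2: subtract (12*y)·g_3 from -3*x*y**2 + 4*x*y - 3*x + y**2 + 2*y - 3 → 13*x*y - 3*x + 9*y**3 - 11*y**2 + 11*y - 3
  leading term x*y: subtract (-52)·g_3 from 13*x*y - 3*x + 9*y**3 - 11*y**2 + 11*y - 3 → -42*x + 9*y**3 - 50*y**2 + 63*y - 42
  leading term x: no divisor's leading term divides it; move -42*x to the remainder.
  leading term y**3: no divisor's leading term divides it; move 9*y**3 to the remainder.
  leading term y**2: no divisor's leading term divides it; move -50*y**2 to the remainder.
  leading term y: no divisor's leading term divides it; move 63*y to the remainder.
  leading term 1: no divisor's leading term divides it; move -42 to the remainder.
  remainder -42*x + 9*y**3 - 50*y**2 + 63*y - 42 ≠ 0; add g_4 = -42*x + 9*y**3 - 50*y**2 + 63*y - 42 to the basis.

S(f_1,g_4): lcm = x**2. S = 3/14*x*y**3 - 25/21*x*y**2 + 3/2*x*y - x + y - 1.
  leading term x*y**3: subtract (-6/7*y**2)·g_3 from 3/14*x*y**3 - 25/21*x*y**2 + 3/2*x*y - x + y - 1 → -11/6*x*y**2 + 3/2*x*y - x - 9/14*y**4 + 6/7*y**3 - 9/14*y**2 + y - 1
  leading term x*y**2: subtract (22/3*y)·g_3 from -11/6*x*y**2 + 3/2*x*y - x - 9/14*y**4 + 6/7*y**3 - 9/14*y**2 + y - 1 → 7*x*y - x - 9/14*y**4 + 89/14*y**3 - 335/42*y**2 + 13/2*y - 1
  leading term x*y: subtract (-28)·g_3 from 7*x*y - x - 9/14*y**4 + 89/14*y**3 - 335/42*y**2 + 13/2*y - 1 → -22*x - 9/14*y**4 + 89/14*y**3 - 1217/42*y**2 + 69/2*y - 22
  leading term x: subtract (11/21)·g_4 from -22*x - 9/14*y**4 + 89/14*y**3 - 1217/42*y**2 + 69/2*y - 22 → -9/14*y**4 + 23/14*y**3 - 39/14*y**2 + 3/2*y
  leading term y**4: no divisor's leading term divides it; move -9/14*y**4 to the remainder.
  leading term y**3: no divisor's leading term divides it; move 23/14*y**3 to the remainder.
  leading term y**2: no divisor's leading term divides it; move -39/14*y**2 to the remainder.
  leading term y: no divisor's leading term divides it; move 3/2*y to the remainder.
  remainder -9/14*y**4 + 23/14*y**3 - 39/14*y**2 + 3/2*y ≠ 0; add g_5 = -9/14*y**4 + 23/14*y**3 - 39/14*y**2 + 3/2*y to the basis.

The other S-polynomials (S(f_2,g_3), S(f_2,g_4), S(g_3,g_4), S(f_1,g_5), S(f_2,g_5), S(g_3,g_5), S(g_4,g_5)) all reduce to 0 modulo the current basis, so we have a Gröbner basis.
Inter-reduce: drop elements whose leading term is divisible by another's, tail-reduce, and make monic.
Reduced Gröbner basis: {x - 3/14*y**3 + 25/21*y**2 - 3/2*y + 1, y**4 - 23/9*y**3 + 13/3*y**2 - 7/3*y}.

Buchberger on the second generating set:
h_1 = -4*x**2 - x*y - 3*x - 3*y**2 + 5, LT = x**2.
h_2 = 4*x**2 + 2*x*y + 6*x + 6*y**2 - 4*y + 2, LT = x**2.

S(h_1,h_2): lcm = x**2. S = -1/4*x*y - 3/4*x - 3/4*y**2 + y - 7/4.
  leading term x*y: no divisor's leading term divides it; move -1/4*x*y to the remainder.
  leading term x: no divisor's leading term divides it; move -3/4*x to the remainder.
  leading term y**2: no divisor's leading term divides it; move -3/4*y**2 to the remainder.
  leading term y: no divisor's leading term divides it; move y to the remainder.
  leading term 1: no divisor's leading term divides it; move -7/4 to the remainder.
  remainder -1/4*x*y - 3/4*x - 3/4*y**2 + y - 7/4 ≠ 0; add k_3 = -1/4*x*y - 3/4*x - 3/4*y**2 + y - 7/4 to the basis.

S(h_1,k_3): lcm = x**2*y. S = -3*x**2 - 11/4*x*y**2 + 19/4*x*y - 7*x + 3/4*y**3 - 5/4*y.
  leading term x**2: subtract (3/4)·h_1 from -3*x**2 - 11/4*x*y**2 + 19/4*x*y - 7*x + 3/4*y**3 - 5/4*y → -11/4*x*y**2 + 11/2*x*y - 19/4*x + 3/4*y**3 + 9/4*y**2 - 5/4*y - 15/4
  leading term x*y**2: subtract (11*y)·k_3 from -11/4*x*y**2 + 11/2*x*y - 19/4*x + 3/4*y**3 + 9/4*y**2 - 5/4*y - 15/4 → 55/4*x*y - 19/4*x + 9*y**3 - 35/4*y**2 + 18*y - 15/4
  leading term x*y: subtract (-55)·k_3 from 55/4*x*y - 19/4*x + 9*y**3 - 35/4*y**2 + 18*y - 15/4 → -46*x + 9*y**3 - 50*y**2 + 73*y - 100
  leading term x: no divisor's leading term divides it; move -46*x to the remainder.
  leading term y**3: no divisor's leading term divides it; move 9*y**3 to the remainder.
  leading term y**2: no divisor's leading term divides it; move -50*y**2 to the remainder.
  leading term y: no divisor's leading term divides it; move 73*y to the remainder.
  leading term 1: no divisor's leading term divides it; move -100 to the remainder.
  remainder -46*x + 9*y**3 - 50*y**2 + 73*y - 100 ≠ 0; add k_4 = -46*x + 9*y**3 - 50*y**2 + 73*y - 100 to the basis.

S(h_1,k_4): lcm = x**2. S = 9/46*x*y**3 - 25/23*x*y**2 + 169/92*x*y - 131/92*x + 3/4*y**2 - 5/4.
  leading term x*y**3: subtract (-18/23*y**2)·k_3 from 9/46*x*y**3 - 25/23*x*y**2 + 169/92*x*y - 131/92*x + 3/4*y**2 - 5/4 → -77/46*x*y**2 + 169/92*x*y - 131/92*x - 27/46*y**4 + 18/23*y**3 - 57/92*y**2 - 5/4
  leading term x*y**2: subtract (154/23*y)·k_3 from -77/46*x*y**2 + 169/92*x*y - 131/92*x - 27/46*y**4 + 18/23*y**3 - 57/92*y**2 - 5/4 → 631/92*x*y - 131/92*x - 27/46*y**4 + 267/46*y**3 - 673/92*y**2 + 539/46*y - 5/4
  leading term x*y: subtract (-631/23)·k_3 from 631/92*x*y - 131/92*x - 27/46*y**4 + 267/46*y**3 - 673/92*y**2 + 539/46*y - 5/4 → -22*x - 27/46*y**4 + 267/46*y**3 - 1283/46*y**2 + 1801/46*y - 1133/23
  leading term x: subtract (11/23)·k_4 from -22*x - 27/46*y**4 + 267/46*y**3 - 1283/46*y**2 + 1801/46*y - 1133/23 → -27/46*y**4 + 3/2*y**3 - 183/46*y**2 + 195/46*y - 33/23
  leading term y**4: no divisor's leading term divides it; move -27/46*y**4 to the remainder.
  leading term y**3: no divisor's leading term divides it; move 3/2*y**3 to the remainder.
  leading term y**2: no divisor's leading term divides it; move -183/46*y**2 to the remainder.
  leading term y: no divisor's leading term divides it; move 195/46*y to the remainder.
  leading term 1: no divisor's leading term divides it; move -33/23 to the remainder.
  remainder -27/46*y**4 + 3/2*y**3 - 183/46*y**2 + 195/46*y - 33/23 ≠ 0; add k_5 = -27/46*y**4 + 3/2*y**3 - 183/46*y**2 + 195/46*y - 33/23 to the basis.

The other S-polynomials (S(h_2,k_3), S(h_2,k_4), S(k_3,k_4), S(h_1,k_5), S(h_2,k_5), S(k_3,k_5), S(k_4,k_5)) all reduce to 0 modulo the current basis, so we have a Gröbner basis.
Inter-reduce: drop elements whose leading term is divisible by another's, tail-reduce, and make monic.
Reduced Gröbner basis: {x - 9/46*y**3 + 25/23*y**2 - 73/46*y + 50/23, y**4 - 23/9*y**3 + 61/9*y**2 - 65/9*y + 22/9}.

These differ, so the ideals are not equal.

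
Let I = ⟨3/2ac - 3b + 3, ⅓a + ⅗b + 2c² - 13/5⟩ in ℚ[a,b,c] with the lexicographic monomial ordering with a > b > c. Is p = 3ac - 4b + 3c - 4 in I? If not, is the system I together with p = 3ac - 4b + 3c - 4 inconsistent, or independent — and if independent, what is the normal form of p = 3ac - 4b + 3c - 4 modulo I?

First compute the reduced Gröbner basis of I by Buchberger's algorithm.
f_1 = 3/2ac - 3b + 3, LT = ac.
f_2 = ⅓a + ⅗b + 2c² - 13/5, LT = a.

S(f_1,f_2): lcm = ac. S = -9/5bc - 2b - 6c³ + 39/5c + 2.
  leading term bc: no divisor's leading term divides it; move -9/5bc to the remainder.
  leading term b: no divisor's leading term divides it; move -2b to the remainder.
  leading term c³: no divisor's leading term divides it; move -6c³ to the remainder.
  leading term c: no divisor's leading term divides it; move 39/5c to the remainder.
  leading term 1: no divisor's leading term divides it; move 2 to the remainder.
  remainder -9/5bc - 2b - 6c³ + 39/5c + 2 ≠ 0; add h_3 = -9/5bc - 2b - 6c³ + 39/5c + 2 to the basis.

The other S-polynomials (S(f_1,h_3), S(f_2,h_3)) all reduce to 0 modulo the current basis, so we have a Gröbner basis.
Inter-reduce: drop elements whose leading term is divisible by another's, tail-reduce, and make monic.
Reduced Gröbner basis: {a + 9/5b + 6c² - 39/5, bc + 10/9b + 10/3c³ - 13/3c - 10/9}.
Label its elements g_1 = a + 9/5b + 6c² - 39/5, g_2 = bc + 10/9b + 10/3c³ - 13/3c - 10/9.

Reduce p = 3ac - 4b + 3c - 4 modulo G:
  leading term ac: subtract (3c)·g_1 from 3ac - 4b + 3c - 4 → -27/5bc - 4b - 18c³ + 132/5c - 4
  leading term bc: subtract (-27/5)·g_2 from -27/5bc - 4b - 18c³ + 132/5c - 4 → 2b + 3c - 10
  leading term b: no divisor's leading term divides it; move 2b to the remainder.
  leading term c: no divisor's leading term divides it; move 3c to the remainder.
  leading term 1: no divisor's leading term divides it; move -10 to the remainder.
  normal form = 2b + 3c - 10.
The normal form is nonzero, so p ∉ I. Since p minus its normal form lies in I, I + (p) = I + (r) where r = 2b + 3c - 10; decide whether this ideal is the whole ring.
Run Buchberger on G together with r (pairs among the g_i already reduce to 0 since G is a Gröbner basis):
g_1 = a + 9/5b + 6c² - 39/5, LT = a.
g_2 = bc + 10/9b + 10/3c³ - 13/3c - 10/9, LT = bc.
r = 2b + 3c - 10, LT = b.

S(g_2,r): lcm = bc. S = 10/9b + 10/3c³ - 3/2c² + ⅔c - 10/9.
  leading term b: subtract (5/9)·r from 10/9b + 10/3c³ - 3/2c² + ⅔c - 10/9 → 10/3c³ - 3/2c² - c + 40/9
  leading term c³: no divisor's leading term divides it; move 10/3c³ to the remainder.
  leading term c²: no divisor's leading term divides it; move -3/2c² to the remainder.
  leading term c: no divisor's leading term divides it; move -c to the remainder.
  leading term 1: no divisor's leading term divides it; move 40/9 to the remainder.
  remainder 10/3c³ - 3/2c² - c + 40/9 ≠ 0; add m_4 = 10/3c³ - 3/2c² - c + 40/9 to the basis.

The other S-polynomials (S(g_1,g_2), S(g_1,r), S(g_1,m_4), S(g_2,m_4), S(r,m_4)) all reduce to 0 modulo the current basis, so we have a Gröbner basis.
Inter-reduce: drop elements whose leading term is divisible by another's, tail-reduce, and make monic.
Reduced Gröbner basis: {a + 6c² - 27/10c + 6/5, b + 3/2c - 5, c³ - 9/20c² - 3/10c + 4/3}.
The reduced Gröbner basis of I + (p) is {a + 6c² - 27/10c + 6/5, b + 3/2c - 5, c³ - 9/20c² - 3/10c + 4/3} ≠ {1}, a proper ideal, so the enlarged system stays consistent: p is independent of I, with normal form 2b + 3c - 10.

Ideal membership is decidable via reduction modulo a Gröbner basis.

3ac - 4b + 3c - 4 is independent of I; its normal form modulo I is 2b + 3c - 10.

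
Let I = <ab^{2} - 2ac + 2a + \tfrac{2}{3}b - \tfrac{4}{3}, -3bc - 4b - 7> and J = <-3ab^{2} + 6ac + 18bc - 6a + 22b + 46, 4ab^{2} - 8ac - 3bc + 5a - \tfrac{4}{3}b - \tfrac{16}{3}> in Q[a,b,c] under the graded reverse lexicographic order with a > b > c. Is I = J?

For a fixed monomial order, each ideal has a unique reduced Gröbner basis; comparing bases decides equality.
Buchberger on the first generating set:
f_1 = ab^{2} - 2ac + 2a + \tfrac{2}{3}b - \tfrac{4}{3}, LT = ab^{2}.
f_2 = -3bc - 4b - 7, LT = bc.

S(f_1,f_2): lcm = ab^{2}c. S = -\tfrac{4}{3}ab^{2} - 2ac^{2} - \tfrac{7}{3}ab + 2ac + \tfrac{2}{3}bc - \tfrac{4}{3}c.
  leading term ab^{2}: subtract (-\tfrac{4}{3})·f_1 from -\tfrac{4}{3}ab^{2} - 2ac^{2} - \tfrac{7}{3}ab + 2ac + \tfrac{2}{3}bc - \tfrac{4}{3}c → -2ac^{2} - \tfrac{7}{3}ab - \tfrac{2}{3}ac + \tfrac{2}{3}bc + \tfrac{8}{3}a + \tfrac{8}{9}b - \tfrac{4}{3}c - \tfrac{16}{9}
  leading term ac^{2}: no divisor's leading term divides it; move -2ac^{2} to the remainder.
  leading term ab: no divisor's leading term divides it; move -\tfrac{7}{3}ab to the remainder.
  leading term ac: no divisor's leading term divides it; move -\tfrac{2}{3}ac to the remainder.
  leading term bc: subtract (-\tfrac{2}{9})·f_2 from \tfrac{2}{3}bc + \tfrac{8}{3}a + \tfrac{8}{9}b - \tfrac{4}{3}c - \tfrac{16}{9} → \tfrac{8}{3}a - \tfrac{4}{3}c - \tfrac{10}{3}
  leading term a: no divisor's leading term divides it; move \tfrac{8}{3}a to the remainder.
  leading term c: no divisor's leading term divides it; move -\tfrac{4}{3}c to the remainder.
  leading term 1: no divisor's leading term divides it; move -\tfrac{10}{3} to the remainder.
  remainder -2ac^{2} - \tfrac{7}{3}ab - \tfrac{2}{3}ac + \tfrac{8}{3}a - \tfrac{4}{3}c - \tfrac{10}{3} ≠ 0; add g_3 = -2ac^{2} - \tfrac{7}{3}ab - \tfrac{2}{3}ac + \tfrac{8}{3}a - \tfrac{4}{3}c - \tfrac{10}{3} to the basis.

The other S-polynomials (S(f_1,g_3), S(f_2,g_3)) all reduce to 0 modulo the current basis, so we have a Gröbner basis.
Inter-reduce: drop elements whose leading term is divisible by another's, tail-reduce, and make monic.
Reduced Gröbner basis: {ab^{2} - 2ac + 2a + \tfrac{2}{3}b - \tfrac{4}{3}, ac^{2} + \tfrac{7}{6}ab + \tfrac{1}{3}ac - \tfrac{4}{3}a + \tfrac{2}{3}c + \tfrac{5}{3}, bc + \tfrac{4}{3}b + \tfrac{7}{3}}.

Buchberger on the second generating set:
h_1 = -3ab^{2} + 6ac + 18bc - 6a + 22b + 46, LT = ab^{2}.
h_2 = 4ab^{2} - 8ac - 3bc + 5a - \tfrac{4}{3}b - \tfrac{16}{3}, LT = ab^{2}.

S(h_1,h_2): lcm = ab^{2}. S = -\tfrac{21}{4}bc + \tfrac{3}{4}a - 7b - 14.
  leading term bc: no divisor's leading term divides it; move -\tfrac{21}{4}bc to the remainder.
  leading term a: no divisor's leading term divides it; move \tfrac{3}{4}a to the remainder.
  leading term b: no divisor's leading term divides it; move -7b to the remainder.
  leading term 1: no divisor's leading term divides it; move -14 to the remainder.
  remainder -\tfrac{21}{4}bc + \tfrac{3}{4}a - 7b - 14 ≠ 0; add k_3 = -\tfrac{21}{4}bc + \tfrac{3}{4}a - 7b - 14 to the basis.

S(h_1,k_3): lcm = ab^{2}c. S = \tfrac{1}{7}a^{2}b - \tfrac{4}{3}ab^{2} - 2ac^{2} - 6bc^{2} - \tfrac{8}{3}ab + 2ac - \tfrac{22}{3}bc - \tfrac{46}{3}c.
  leading term a^{2}b: no divisor's leading term divides it; move \tfrac{1}{7}a^{2}b to the remainder.
  leading term ab^{2}: subtract (\tfrac{4}{9})·h_1 from -\tfrac{4}{3}ab^{2} - 2ac^{2} - 6bc^{2} - \tfrac{8}{3}ab + 2ac - \tfrac{22}{3}bc - \tfrac{46}{3}c → -2ac^{2} - 6bc^{2} - \tfrac{8}{3}ab - \tfrac{2}{3}ac - \tfrac{46}{3}bc + \tfrac{8}{3}a - \tfrac{88}{9}b - \tfrac{46}{3}c - \tfrac{184}{9}
  leading term ac^{2}: no divisor's leading term divides it; move -2ac^{2} to the remainder.
  leading term bc^{2}: subtract (\tfrac{8}{7}c)·k_3 from -6bc^{2} - \tfrac{8}{3}ab - \tfrac{2}{3}ac - \tfrac{46}{3}bc + \tfrac{8}{3}a - \tfrac{88}{9}b - \tfrac{46}{3}c - \tfrac{184}{9} → -\tfrac{8}{3}ab - \tfrac{32}{21}ac - \tfrac{22}{3}bc + \tfrac{8}{3}a - \tfrac{88}{9}b + \tfrac{2}{3}c - \tfrac{184}{9}
  leading term ab: no divisor's leading term divides it; move -\tfrac{8}{3}ab to the remainder.
  leading term ac: no divisor's leading term divides it; move -\tfrac{32}{21}ac to the remainder.
  leading term bc: subtract (\tfrac{88}{63})·k_3 from -\tfrac{22}{3}bc + \tfrac{8}{3}a - \tfrac{88}{9}b + \tfrac{2}{3}c - \tfrac{184}{9} → \tfrac{34}{21}a + \tfrac{2}{3}c - \tfrac{8}{9}
  leading term a: no divisor's leading term divides it; move \tfrac{34}{21}a to the remainder.
  leading term c: no divisor's leading term divides it; move \tfrac{2}{3}c to the remainder.
  leading term 1: no divisor's leading term divides it; move -\tfrac{8}{9} to the remainder.
  remainder \tfrac{1}{7}a^{2}b - 2ac^{2} - \tfrac{8}{3}ab - \tfrac{32}{21}ac + \tfrac{34}{21}a + \tfrac{2}{3}c - \tfrac{8}{9} ≠ 0; add k_4 = \tfrac{1}{7}a^{2}b - 2ac^{2} - \tfrac{8}{3}ab - \tfrac{32}{21}ac + \tfrac{34}{21}a + \tfrac{2}{3}c - \tfrac{8}{9} to the basis.

S(k_3,k_4): lcm = a^{2}bc. S = 14ac^{3} - \tfrac{1}{7}a^{3} + \tfrac{4}{3}a^{2}b + \tfrac{56}{3}abc + \tfrac{32}{3}ac^{2} + \tfrac{8}{3}a^{2} - \tfrac{34}{3}ac - \tfrac{14}{3}c^{2} + \tfrac{56}{9}c.
  leading term ac^{3}: no divisor's leading term divides it; move 14ac^{3} to the remainder.
  leading term a^{3}: no divisor's leading term divides it; move -\tfrac{1}{7}a^{3} to the remainder.
  leading term a^{2}b: subtract (\tfrac{28}{3})·k_4 from \tfrac{4}{3}a^{2}b + \tfrac{56}{3}abc + \tfrac{32}{3}ac^{2} + \tfrac{8}{3}a^{2} - \tfrac{34}{3}ac - \tfrac{14}{3}c^{2} + \tfrac{56}{9}c → \tfrac{56}{3}abc + \tfrac{88}{3}ac^{2} + \tfrac{8}{3}a^{2} + \tfrac{224}{9}ab + \tfrac{26}{9}ac - \tfrac{14}{3}c^{2} - \tfrac{136}{9}a + \tfrac{224}{27}
  leading term abc: subtract (-\tfrac{32}{9}a)·k_3 from \tfrac{56}{3}abc + \tfrac{88}{3}ac^{2} + \tfrac{8}{3}a^{2} + \tfrac{224}{9}ab + \tfrac{26}{9}ac - \tfrac{14}{3}c^{2} - \tfrac{136}{9}a + \tfrac{224}{27} → \tfrac{88}{3}ac^{2} + \tfrac{16}{3}a^{2} + \tfrac{26}{9}ac - \tfrac{14}{3}c^{2} - \tfrac{584}{9}a + \tfrac{224}{27}
  leading term ac^{2}: no divisor's leading term divides it; move \tfrac{88}{3}ac^{2} to the remainder.
  leading term a^{2}: no divisor's leading term divides it; move \tfrac{16}{3}a^{2} to the remainder.
  leading term ac: no divisor's leading term divides it; move \tfrac{26}{9}ac to the remainder.
  leading term c^{2}: no divisor's leading term divides it; move -\tfrac{14}{3}c^{2} to the remainder.
  leading term a: no divisor's leading term divides it; move -\tfrac{584}{9}a to the remainder.
  leading term 1: no divisor's leading term divides it; move \tfrac{224}{27} to the remainder.
  remainder 14ac^{3} - \tfrac{1}{7}a^{3} + \tfrac{88}{3}ac^{2} + \tfrac{16}{3}a^{2} + \tfrac{26}{9}ac - \tfrac{14}{3}c^{2} - \tfrac{584}{9}a + \tfrac{224}{27} ≠ 0; add k_5 = 14ac^{3} - \tfrac{1}{7}a^{3} + \tfrac{88}{3}ac^{2} + \tfrac{16}{3}a^{2} + \tfrac{26}{9}ac - \tfrac{14}{3}c^{2} - \tfrac{584}{9}a + \tfrac{224}{27} to the basis.

The other S-polynomials (S(h_2,k_3), S(h_1,k_4), S(h_2,k_4), S(h_1,k_5), S(h_2,k_5), S(k_3,k_5), S(k_4,k_5)) all reduce to 0 modulo the current basis, so we have a Gröbner basis.
Inter-reduce: drop elements whose leading term is divisible by another's, tail-reduce, and make monic.
Reduced Gröbner basis: {ac^{3} - \tfrac{1}{98}a^{3} + \tfrac{44}{21}ac^{2} + \tfrac{8}{21}a^{2} + \tfrac{13}{63}ac - \tfrac{1}{3}c^{2} - \tfrac{292}{63}a + \tfrac{16}{27}, a^{2}b - 14ac^{2} - \tfrac{56}{3}ab - \tfrac{32}{3}ac + \tfrac{34}{3}a + \tfrac{14}{3}c - \tfrac{56}{9}, ab^{2} - 2ac + \tfrac{8}{7}a + \tfrac{2}{3}b + \tfrac{2}{3}, bc - \tfrac{1}{7}a + \tfrac{4}{3}b + \tfrac{8}{3}}.

Since the reduced bases disagree, the two ideals are not the same.
The same test decides containment: I ⊆ J iff every generator of I reduces to 0 modulo a Gröbner basis of J.

No, the ideals differ.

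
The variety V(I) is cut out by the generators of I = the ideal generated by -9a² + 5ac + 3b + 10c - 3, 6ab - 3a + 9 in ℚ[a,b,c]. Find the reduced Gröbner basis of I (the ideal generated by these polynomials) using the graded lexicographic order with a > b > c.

f_1 = -9a² + 5ac + 3b + 10c - 3, LT = a².
f_2 = 6ab - 3a + 9, LT = ab.

S(f_1,f_2): lcm = a²b. S = -5/9abc + ½a² - ⅓b² - 10/9bc - 3/2a + ⅓b.
  leading term abc: subtract (-5/54c)·f_2 from -5/9abc + ½a² - ⅓b² - 10/9bc - 3/2a + ⅓b → ½a² - 5/18ac - ⅓b² - 10/9bc - 3/2a + ⅓b + ⅚c
  leading term a²: subtract (-1/18)·f_1 from ½a² - 5/18ac - ⅓b² - 10/9bc - 3/2a + ⅓b + ⅚c → -⅓b² - 10/9bc - 3/2a + ½b + 25/18c - ⅙
  leading term b²: no divisor's leading term divides it; move -⅓b² to the remainder.
  leading term bc: no divisor's leading term divides it; move -10/9bc to the remainder.
  leading term a: no divisor's leading term divides it; move -3/2a to the remainder.
  leading term b: no divisor's leading term divides it; move ½b to the remainder.
  leading term c: no divisor's leading term divides it; move 25/18c to the remainder.
  leading term 1: no divisor's leading term divides it; move -⅙ to the remainder.
  remainder -⅓b² - 10/9bc - 3/2a + ½b + 25/18c - ⅙ ≠ 0; add g_3 = -⅓b² - 10/9bc - 3/2a + ½b + 25/18c - ⅙ to the basis.

The other S-polynomials (S(f_1,g_3), S(f_2,g_3)) all reduce to 0 modulo the current basis, so we have a Gröbner basis.

G = {a² - 5/9ac - ⅓b - 10/9c + ⅓, ab - ½a + 3/2, b² + 10/3bc + 9/2a - 3/2b - 25/6c + ½}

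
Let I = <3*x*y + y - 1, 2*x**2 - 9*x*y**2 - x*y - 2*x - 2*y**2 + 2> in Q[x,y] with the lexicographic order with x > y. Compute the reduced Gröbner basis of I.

G = {x + 3/2*y**3 - 4*y**2 + 23/6*y - 4/3, y**4 - 8/3*y**3 + 23/9*y**2 - 10/9*y + 2/9}

f_1 = 3*x*y + y - 1, LT = x*y.
f_2 = 2*x**2 - 9*x*y**2 - x*y - 2*x - 2*y**2 + 2, LT = x**2.

S(f_1,f_2): lcm = x**2*y. S = 9/2*x*y**3 + 1/2*x*y**2 + 4/3*x*y - 1/3*x + y**3 - y.
  leading term x*y**3: subtract (3/2*y**2)·f_1 from 9/2*x*y**3 + 1/2*x*y**2 + 4/3*x*y - 1/3*x + y**3 - y → 1/2*x*y**2 + 4/3*x*y - 1/3*x - 1/2*y**3 + 3/2*y**2 - y
  leading term x*y**2: subtract (1/6*y)·f_1 from 1/2*x*y**2 + 4/3*x*y - 1/3*x - 1/2*y**3 + 3/2*y**2 - y → 4/3*x*y - 1/3*x - 1/2*y**3 + 4/3*y**2 - 5/6*y
  leading term x*y: subtract (4/9)·f_1 from 4/3*x*y - 1/3*x - 1/2*y**3 + 4/3*y**2 - 5/6*y → -1/3*x - 1/2*y**3 + 4/3*y**2 - 23/18*y + 4/9
  leading term x: no divisor's leading term divides it; move -1/3*x to the remainder.
  leading term y**3: no divisor's leading term divides it; move -1/2*y**3 to the remainder.
  leading term y**2: no divisor's leading term divides it; move 4/3*y**2 to the remainder.
  leading term y: no divisor's leading term divides it; move -23/18*y to the remainder.
  leading term 1: no divisor's leading term divides it; move 4/9 to the remainder.
  remainder -1/3*x - 1/2*y**3 + 4/3*y**2 - 23/18*y + 4/9 ≠ 0; add g_3 = -1/3*x - 1/2*y**3 + 4/3*y**2 - 23/18*y + 4/9 to the basis.

S(f_1,g_3): lcm = x*y. S = -3/2*y**4 + 4*y**3 - 23/6*y**2 + 5/3*y - 1/3.
  leading term y**4: no divisor's leading term divides it; move -3/2*y**4 to the remainder.
  leading term y**3: no divisor's leading term divides it; move 4*y**3 to the remainder.
  leading term y**2: no divisor's leading term divides it; move -23/6*y**2 to the remainder.
  leading term y: no divisor's leading term divides it; move 5/3*y to the remainder.
  leading term 1: no divisor's leading term divides it; move -1/3 to the remainder.
  remainder -3/2*y**4 + 4*y**3 - 23/6*y**2 + 5/3*y - 1/3 ≠ 0; add g_4 = -3/2*y**4 + 4*y**3 - 23/6*y**2 + 5/3*y - 1/3 to the basis.

The other S-polynomials (S(f_2,g_3), S(f_1,g_4), S(f_2,g_4), S(g_3,g_4)) all reduce to 0 modulo the current basis, so we have a Gröbner basis.
Inter-reduce: drop elements whose leading term is divisible by another's, tail-reduce, and make monic.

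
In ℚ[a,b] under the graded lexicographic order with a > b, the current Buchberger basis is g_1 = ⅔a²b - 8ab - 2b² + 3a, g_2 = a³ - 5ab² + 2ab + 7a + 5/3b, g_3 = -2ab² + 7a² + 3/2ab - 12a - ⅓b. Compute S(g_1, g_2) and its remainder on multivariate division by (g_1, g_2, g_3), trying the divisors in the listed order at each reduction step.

S(g_1, g_2) = 5ab³ - 12a²b - 5ab² + 9/2a² - 7ab - 5/3b²; remainder on division = ⅛a² + 449/16ab + 14b² - 69/4a + 5/24b.

lcm(LM(g_1), LM(g_2)) = a³b.
S = (lcm/LT(g_1))·g_1 − (lcm/LT(g_2))·g_2 = 5ab³ - 12a²b - 5ab² + 9/2a² - 7ab - 5/3b².
Reduce S modulo (g_1, g_2, g_3) in that order:
  leading term ab³: subtract (-5/2b)·g_3 from 5ab³ - 12a²b - 5ab² + 9/2a² - 7ab - 5/3b² → 11/2a²b - 5/4ab² + 9/2a² - 37ab - 5/2b²
  leading term a²b: subtract (33/4)·g_1 from 11/2a²b - 5/4ab² + 9/2a² - 37ab - 5/2b² → -5/4ab² + 9/2a² + 29ab + 14b² - 99/4a
  leading term ab²: subtract (⅝)·g_3 from -5/4ab² + 9/2a² + 29ab + 14b² - 99/4a → ⅛a² + 449/16ab + 14b² - 69/4a + 5/24b
  leading term a²: no divisor's leading term divides it; move ⅛a² to the remainder.
  leading term ab: no divisor's leading term divides it; move 449/16ab to the remainder.
  leading term b²: no divisor's leading term divides it; move 14b² to the remainder.
  leading term a: no divisor's leading term divides it; move -69/4a to the remainder.
  leading term b: no divisor's leading term divides it; move 5/24b to the remainder.
The remainder ⅛a² + 449/16ab + 14b² - 69/4a + 5/24b is nonzero, so it would be added as the next basis element.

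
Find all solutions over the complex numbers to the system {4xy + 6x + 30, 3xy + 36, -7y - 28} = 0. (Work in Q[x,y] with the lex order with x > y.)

Compute a lex Gröbner basis by Buchberger's algorithm.
f_1 = 4xy + 6x + 30, LT = xy.
f_2 = 3xy + 36, LT = xy.
f_3 = -7y - 28, LT = y.

S(f_1,f_2): lcm = xy. S = 3/2x - 9/2.
  leading term x: no divisor's leading term divides it; move 3/2x to the remainder.
  leading term 1: no divisor's leading term divides it; move -9/2 to the remainder.
  remainder 3/2x - 9/2 ≠ 0; add h_4 = 3/2x - 9/2 to the basis.

S(f_1,f_3): lcm = xy. S = -5/2x + 15/2.
  leading term x: subtract (-5/3)·h_4 from -5/2x + 15/2 → 0
  remainder 0.

S(f_2,f_3): lcm = xy. S = -4x + 12.
  leading term x: subtract (-8/3)·h_4 from -4x + 12 → 0
  remainder 0.

S(f_1,h_4): lcm = xy. S = 3/2x + 3y + 15/2.
  leading term x: subtract (1)·h_4 from 3/2x + 3y + 15/2 → 3y + 12
  leading term y: subtract (-3/7)·f_3 from 3y + 12 → 0
  remainder 0.

S(f_2,h_4): lcm = xy. S = 3y + 12.
  leading term y: subtract (-3/7)·f_3 from 3y + 12 → 0
  remainder 0.

S(f_3,h_4): leading monomials are coprime, so the S-polynomial reduces to 0 (Buchberger's first criterion).
Every S-polynomial of the final basis reduces to 0, so we have a Gröbner basis.
Inter-reduce: drop elements whose leading term is divisible by another's, tail-reduce, and make monic.
Reduced Gröbner basis: {x - 3, y + 4}.

From the last basis element, y + 4 = 0, so y takes values in {-4}. Each choice, substituted upward through the basis, yields the corresponding point(s) of the solution set.
  y = -4: the earlier basis element becomes x - 3 = 0, giving x = 3 — point (3, -4).
Substituting each solution back into the original system confirms all equations vanish.

{(3, -4)}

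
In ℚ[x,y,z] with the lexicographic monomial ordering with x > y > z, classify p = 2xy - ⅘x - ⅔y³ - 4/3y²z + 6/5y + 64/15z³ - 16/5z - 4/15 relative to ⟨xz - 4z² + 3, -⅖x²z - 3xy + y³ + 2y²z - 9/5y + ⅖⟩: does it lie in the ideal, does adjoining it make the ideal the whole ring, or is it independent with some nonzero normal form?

2xy - ⅘x - ⅔y³ - 4/3y²z + 6/5y + 64/15z³ - 16/5z - 4/15 lies in I (it reduces to 0).

First compute the reduced Gröbner basis of I by Buchberger's algorithm.
f_1 = xz - 4z² + 3, LT = xz.
f_2 = -⅖x²z - 3xy + y³ + 2y²z - 9/5y + ⅖, LT = x²z.

S(f_1,f_2): lcm = x²z. S = -15/2xy - 4xz² + 3x + 5/2y³ + 5y²z - 9/2y + 1.
  leading term xy: no divisor's leading term divides it; move -15/2xy to the remainder.
  leading term xz²: subtract (-4z)·f_1 from -4xz² + 3x + 5/2y³ + 5y²z - 9/2y + 1 → 3x + 5/2y³ + 5y²z - 9/2y - 16z³ + 12z + 1
  leading term x: no divisor's leading term divides it; move 3x to the remainder.
  leading term y³: no divisor's leading term divides it; move 5/2y³ to the remainder.
  leading term y²z: no divisor's leading term divides it; move 5y²z to the remainder.
  leading term y: no divisor's leading term divides it; move -9/2y to the remainder.
  leading term z³: no divisor's leading term divides it; move -16z³ to the remainder.
  leading term z: no divisor's leading term divides it; move 12z to the remainder.
  leading term 1: no divisor's leading term divides it; move 1 to the remainder.
  remainder -15/2xy + 3x + 5/2y³ + 5y²z - 9/2y - 16z³ + 12z + 1 ≠ 0; add h_3 = -15/2xy + 3x + 5/2y³ + 5y²z - 9/2y - 16z³ + 12z + 1 to the basis.

S(f_1,h_3): lcm = xyz. S = ⅖xz + ⅓y³z + ⅔y²z² - 4yz² - ⅗yz + 3y - 32/15z⁴ + 8/5z² + 2/15z.
  leading term xz: subtract (⅖)·f_1 from ⅖xz + ⅓y³z + ⅔y²z² - 4yz² - ⅗yz + 3y - 32/15z⁴ + 8/5z² + 2/15z → ⅓y³z + ⅔y²z² - 4yz² - ⅗yz + 3y - 32/15z⁴ + 16/5z² + 2/15z - 6/5
  leading term y³z: no divisor's leading term divides it; move ⅓y³z to the remainder.
  leading term y²z²: no divisor's leading term divides it; move ⅔y²z² to the remainder.
  leading term yz²: no divisor's leading term divides it; move -4yz² to the remainder.
  leading term yz: no divisor's leading term divides it; move -⅗yz to the remainder.
  leading term y: no divisor's leading term divides it; move 3y to the remainder.
  leading term z⁴: no divisor's leading term divides it; move -32/15z⁴ to the remainder.
  leading term z²: no divisor's leading term divides it; move 16/5z² to the remainder.
  leading term z: no divisor's leading term divides it; move 2/15z to the remainder.
  leading term 1: no divisor's leading term divides it; move -6/5 to the remainder.
  remainder ⅓y³z + ⅔y²z² - 4yz² - ⅗yz + 3y - 32/15z⁴ + 16/5z² + 2/15z - 6/5 ≠ 0; add h_4 = ⅓y³z + ⅔y²z² - 4yz² - ⅗yz + 3y - 32/15z⁴ + 16/5z² + 2/15z - 6/5 to the basis.

The other S-polynomials (S(f_2,h_3), S(f_1,h_4), S(f_2,h_4), S(h_3,h_4)) all reduce to 0 modulo the current basis, so we have a Gröbner basis.
Inter-reduce: drop elements whose leading term is divisible by another's, tail-reduce, and make monic.
Reduced Gröbner basis: {xy - ⅖x - ⅓y³ - ⅔y²z + ⅗y + 32/15z³ - 8/5z - 2/15, xz - 4z² + 3, y³z + 2y²z² - 12yz² - 9/5yz + 9y - 32/5z⁴ + 48/5z² + ⅖z - 18/5}.
Label its elements g_1 = xy - ⅖x - ⅓y³ - ⅔y²z + ⅗y + 32/15z³ - 8/5z - 2/15, g_2 = xz - 4z² + 3, g_3 = y³z + 2y²z² - 12yz² - 9/5yz + 9y - 32/5z⁴ + 48/5z² + ⅖z - 18/5.

Reduce p = 2xy - ⅘x - ⅔y³ - 4/3y²z + 6/5y + 64/15z³ - 16/5z - 4/15 modulo G:
  leading term xy: subtract (2)·g_1 from 2xy - ⅘x - ⅔y³ - 4/3y²z + 6/5y + 64/15z³ - 16/5z - 4/15 → 0
  normal form = 0.
Since the normal form is 0, p ∈ I.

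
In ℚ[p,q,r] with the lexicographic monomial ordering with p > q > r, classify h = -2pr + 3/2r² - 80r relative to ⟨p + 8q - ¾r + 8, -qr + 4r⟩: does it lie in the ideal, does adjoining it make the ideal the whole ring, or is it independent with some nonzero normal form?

-2pr + 3/2r² - 80r lies in I (it reduces to 0).

First compute the reduced Gröbner basis of I by Buchberger's algorithm.
f_1 = p + 8q - ¾r + 8, LT = p.
f_2 = -qr + 4r, LT = qr.

The S-polynomials (S(f_1,f_2)) all reduce to 0 modulo the current basis, so we have a Gröbner basis.
Inter-reduce: drop elements whose leading term is divisible by another's, tail-reduce, and make monic.
Reduced Gröbner basis: {p + 8q - ¾r + 8, qr - 4r}.
Label its elements g_1 = p + 8q - ¾r + 8, g_2 = qr - 4r.

Reduce h = -2pr + 3/2r² - 80r modulo G:
  leading term pr: subtract (-2r)·g_1 from -2pr + 3/2r² - 80r → 16qr - 64r
  leading term qr: subtract (16)·g_2 from 16qr - 64r → 0
  normal form = 0.
Since the normal form is 0, h ∈ I.

The remainder on division by a Gröbner basis is unique — it is the normal form.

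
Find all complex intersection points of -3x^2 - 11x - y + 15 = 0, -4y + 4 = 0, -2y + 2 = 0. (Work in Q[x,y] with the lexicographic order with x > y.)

Compute a lex Gröbner basis by Buchberger's algorithm.
f_1 = -3x^2 - 11x - y + 15, LT = x^2.
f_2 = -4y + 4, LT = y.
f_3 = -2y + 2, LT = y.

The S-polynomials (S(f_1,f_2), S(f_1,f_3), S(f_2,f_3)) all reduce to 0 modulo the current basis, so we have a Gröbner basis.
Inter-reduce: drop elements whose leading term is divisible by another's, tail-reduce, and make monic.
Reduced Gröbner basis: {x^2 + 11/3x - 14/3, y - 1}.

Elimination: the polynomial y - 1 lies in the elimination ideal for y, so y ∈ {1}. For each such y, the remaining basis elements (now univariate) give the rest of the solution.
  y = 1: the earlier basis element becomes x^2 + 11/3x - 14/3 = 0, giving x = -14/3, 1 — points (-14/3, 1), (1, 1).

{(-14/3, 1), (1, 1)}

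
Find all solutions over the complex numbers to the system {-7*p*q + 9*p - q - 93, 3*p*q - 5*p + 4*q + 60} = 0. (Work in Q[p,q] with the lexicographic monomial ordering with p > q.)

{(2, -5), (39/2, 3/5)}

Compute a lex Gröbner basis by Buchberger's algorithm.
f_1 = -7*p*q + 9*p - q - 93, LT = p*q.
f_2 = 3*p*q - 5*p + 4*q + 60, LT = p*q.

S(f_1,f_2): lcm = p*q. S = 8/21*p - 25/21*q - 47/7.
  leading term p: no divisor's leading term divides it; move 8/21*p to the remainder.
  leading term q: no divisor's leading term divides it; move -25/21*q to the remainder.
  leading term 1: no divisor's leading term divides it; move -47/7 to the remainder.
  remainder 8/21*p - 25/21*q - 47/7 ≠ 0; add h_3 = 8/21*p - 25/21*q - 47/7 to the basis.

S(f_1,h_3): lcm = p*q. S = -9/7*p + 25/8*q**2 + 995/56*q + 93/7.
  leading term p: subtract (-27/8)·h_3 from -9/7*p + 25/8*q**2 + 995/56*q + 93/7 → 25/8*q**2 + 55/4*q - 75/8
  leading term q**2: no divisor's leading term divides it; move 25/8*q**2 to the remainder.
  leading term q: no divisor's leading term divides it; move 55/4*q to the remainder.
  leading term 1: no divisor's leading term divides it; move -75/8 to the remainder.
  remainder 25/8*q**2 + 55/4*q - 75/8 ≠ 0; add h_4 = 25/8*q**2 + 55/4*q - 75/8 to the basis.

The other S-polynomials (S(f_2,h_3), S(f_1,h_4), S(f_2,h_4), S(h_3,h_4)) all reduce to 0 modulo the current basis, so we have a Gröbner basis.
Inter-reduce: drop elements whose leading term is divisible by another's, tail-reduce, and make monic.
Reduced Gröbner basis: {p - 25/8*q - 141/8, q**2 + 22/5*q - 3}.

From the last basis element, q**2 + 22/5*q - 3 = 0, so q takes values in {-5, 3/5}. Each choice, substituted upward through the basis, yields the corresponding point(s) of the solution set.
  q = -5: the earlier basis element becomes p - 2 = 0, giving p = 2 — point (2, -5).
  q = 3/5: the earlier basis element becomes p - 39/2 = 0, giving p = 39/2 — point (39/2, 3/5).
Check: every point annihilates each of the original generators.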